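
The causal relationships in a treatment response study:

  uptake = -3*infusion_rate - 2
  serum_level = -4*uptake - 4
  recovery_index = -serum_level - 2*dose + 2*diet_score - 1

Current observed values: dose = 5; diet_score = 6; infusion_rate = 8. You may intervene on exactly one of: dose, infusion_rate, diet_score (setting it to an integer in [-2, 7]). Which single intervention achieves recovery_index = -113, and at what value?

Intervening on dose: recovery_index = -2*dose - 89. Reaching -113 requires dose = 12, outside [-2, 7].
Intervening on infusion_rate: recovery_index = -12*infusion_rate - 3. Reaching -113 requires infusion_rate = 55/6, not an integer.
Intervening on diet_score: with other inputs at their observed values, recovery_index = 2*diet_score - 111. Solving for -113 gives diet_score = -1, within [-2, 7].

set diet_score = -1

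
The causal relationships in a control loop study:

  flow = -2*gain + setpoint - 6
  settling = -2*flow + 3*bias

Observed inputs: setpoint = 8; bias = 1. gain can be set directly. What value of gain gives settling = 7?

Substituting into the flow equation gives flow = -2*gain + 2.
Substituting into the settling equation gives settling = 4*gain - 1.
Solve 4*gain - 1 = 7: gain = (7 + 1) / 4 = 2.

gain = 2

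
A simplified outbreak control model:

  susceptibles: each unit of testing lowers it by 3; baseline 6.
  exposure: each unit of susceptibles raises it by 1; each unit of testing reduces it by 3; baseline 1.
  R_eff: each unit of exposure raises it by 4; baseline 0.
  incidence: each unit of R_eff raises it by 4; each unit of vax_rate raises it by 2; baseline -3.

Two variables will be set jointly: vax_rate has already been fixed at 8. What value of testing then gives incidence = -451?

With vax_rate held at 8:
Substituting into the exposure equation gives exposure = -6*testing + 7.
Substituting into the R_eff equation gives R_eff = -24*testing + 28.
Substituting into the incidence equation gives incidence = -96*testing + 125.
Solve -96*testing + 125 = -451: testing = (-451 - 125) / -96 = 6.

testing = 6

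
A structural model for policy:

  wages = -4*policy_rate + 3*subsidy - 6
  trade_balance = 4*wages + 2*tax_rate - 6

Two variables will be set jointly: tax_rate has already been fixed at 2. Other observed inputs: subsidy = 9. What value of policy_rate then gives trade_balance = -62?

policy_rate = 9

With tax_rate held at 2:
Substituting into the wages equation gives wages = -4*policy_rate + 21.
trade_balance becomes -16*policy_rate + 82.
Solve -16*policy_rate + 82 = -62: policy_rate = (-62 - 82) / -16 = 9.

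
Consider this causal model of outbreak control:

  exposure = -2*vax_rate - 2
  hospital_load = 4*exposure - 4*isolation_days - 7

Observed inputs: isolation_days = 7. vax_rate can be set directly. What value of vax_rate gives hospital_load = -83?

vax_rate = 5

Substituting into the hospital_load equation gives hospital_load = -8*vax_rate - 43.
Solve -8*vax_rate - 43 = -83: vax_rate = (-83 + 43) / -8 = 5.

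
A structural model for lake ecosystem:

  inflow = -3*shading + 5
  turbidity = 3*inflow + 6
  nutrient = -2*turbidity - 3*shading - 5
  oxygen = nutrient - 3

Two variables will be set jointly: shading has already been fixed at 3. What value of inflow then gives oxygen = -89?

With shading held at 3:
Intervening on inflow fixes its value directly, overriding its dependence on shading.
Substituting into the nutrient equation gives nutrient = -6*inflow - 26.
This gives oxygen = -6*inflow - 29.
Solve -6*inflow - 29 = -89: inflow = (-89 + 29) / -6 = 10.

inflow = 10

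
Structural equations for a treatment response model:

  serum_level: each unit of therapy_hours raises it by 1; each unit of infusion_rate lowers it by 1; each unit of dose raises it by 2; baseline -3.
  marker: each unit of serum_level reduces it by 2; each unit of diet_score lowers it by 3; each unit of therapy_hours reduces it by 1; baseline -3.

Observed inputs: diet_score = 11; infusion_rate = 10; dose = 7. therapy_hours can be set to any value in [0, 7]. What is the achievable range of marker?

Substituting into the serum_level equation gives serum_level = therapy_hours + 1.
Substituting into the marker equation gives marker = -3*therapy_hours - 38.
Linear in therapy_hours, so extremes are at the endpoints: therapy_hours = 0 gives marker = -38; therapy_hours = 7 gives marker = -59.

-59 to -38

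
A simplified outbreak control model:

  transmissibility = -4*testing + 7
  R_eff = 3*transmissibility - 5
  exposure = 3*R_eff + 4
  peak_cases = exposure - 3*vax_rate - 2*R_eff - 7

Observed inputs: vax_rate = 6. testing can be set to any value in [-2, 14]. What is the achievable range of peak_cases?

-173 to 19

Substituting into the R_eff equation gives R_eff = -12*testing + 16.
This gives exposure = -36*testing + 52.
Substituting into the peak_cases equation gives peak_cases = -12*testing - 5.
Linear in testing, so extremes are at the endpoints: testing = -2 gives peak_cases = 19; testing = 14 gives peak_cases = -173.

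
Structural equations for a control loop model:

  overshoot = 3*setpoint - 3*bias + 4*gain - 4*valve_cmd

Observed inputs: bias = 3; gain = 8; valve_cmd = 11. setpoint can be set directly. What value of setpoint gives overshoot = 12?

Substituting into the overshoot equation gives overshoot = 3*setpoint - 21.
Solve 3*setpoint - 21 = 12: setpoint = (12 + 21) / 3 = 11.

setpoint = 11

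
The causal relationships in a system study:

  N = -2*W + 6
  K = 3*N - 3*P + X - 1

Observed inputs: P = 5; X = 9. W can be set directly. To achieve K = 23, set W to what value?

Substituting into the K equation gives K = -6*W + 11.
Solve -6*W + 11 = 23: W = (23 - 11) / -6 = -2.

W = -2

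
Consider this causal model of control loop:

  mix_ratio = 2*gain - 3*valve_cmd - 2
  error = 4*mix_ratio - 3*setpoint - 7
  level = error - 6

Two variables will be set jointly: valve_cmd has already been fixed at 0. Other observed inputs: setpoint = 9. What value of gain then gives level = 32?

With valve_cmd held at 0:
Substituting into the mix_ratio equation gives mix_ratio = 2*gain - 2.
So error = 8*gain - 42.
So level = 8*gain - 48.
Solve 8*gain - 48 = 32: gain = (32 + 48) / 8 = 10.

gain = 10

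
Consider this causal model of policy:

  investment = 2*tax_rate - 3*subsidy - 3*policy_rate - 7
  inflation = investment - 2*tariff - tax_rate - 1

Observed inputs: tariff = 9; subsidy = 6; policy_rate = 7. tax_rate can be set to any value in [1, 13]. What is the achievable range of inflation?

-64 to -52

Substituting into the investment equation gives investment = 2*tax_rate - 46.
This gives inflation = tax_rate - 65.
Linear in tax_rate, so extremes are at the endpoints: tax_rate = 1 gives inflation = -64; tax_rate = 13 gives inflation = -52.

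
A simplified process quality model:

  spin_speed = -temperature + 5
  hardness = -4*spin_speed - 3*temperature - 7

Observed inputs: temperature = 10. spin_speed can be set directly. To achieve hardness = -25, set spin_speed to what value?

Intervening on spin_speed fixes its value directly, overriding its dependence on temperature.
Substituting into the hardness equation gives hardness = -4*spin_speed - 37.
Solve -4*spin_speed - 37 = -25: spin_speed = (-25 + 37) / -4 = -3.

spin_speed = -3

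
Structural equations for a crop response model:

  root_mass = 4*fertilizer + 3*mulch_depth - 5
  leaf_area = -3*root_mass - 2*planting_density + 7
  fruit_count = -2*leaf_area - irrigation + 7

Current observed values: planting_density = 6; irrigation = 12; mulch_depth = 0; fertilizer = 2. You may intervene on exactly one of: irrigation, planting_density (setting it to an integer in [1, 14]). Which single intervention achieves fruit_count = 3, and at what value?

set planting_density = 1

Intervening on irrigation: fruit_count = -irrigation + 35. Reaching 3 requires irrigation = 32, outside [1, 14].
Intervening on planting_density: with other inputs at their observed values, fruit_count = 4*planting_density - 1. Solving for 3 gives planting_density = 1, within [1, 14].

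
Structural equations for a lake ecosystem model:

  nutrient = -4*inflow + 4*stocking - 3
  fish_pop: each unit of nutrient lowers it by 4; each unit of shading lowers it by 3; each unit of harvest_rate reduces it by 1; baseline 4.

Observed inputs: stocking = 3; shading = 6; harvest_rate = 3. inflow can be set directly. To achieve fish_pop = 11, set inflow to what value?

Substituting into the nutrient equation gives nutrient = -4*inflow + 9.
So fish_pop = 16*inflow - 53.
Solve 16*inflow - 53 = 11: inflow = (11 + 53) / 16 = 4.

inflow = 4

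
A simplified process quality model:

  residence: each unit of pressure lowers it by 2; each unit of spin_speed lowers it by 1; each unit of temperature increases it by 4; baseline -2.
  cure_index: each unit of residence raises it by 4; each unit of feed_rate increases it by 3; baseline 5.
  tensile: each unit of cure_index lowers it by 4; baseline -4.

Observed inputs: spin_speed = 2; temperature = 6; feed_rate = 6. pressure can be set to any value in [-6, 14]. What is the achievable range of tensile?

Substituting into the residence equation gives residence = -2*pressure + 20.
This gives cure_index = -8*pressure + 103.
So tensile = 32*pressure - 416.
Linear in pressure, so extremes are at the endpoints: pressure = -6 gives tensile = -608; pressure = 14 gives tensile = 32.

-608 to 32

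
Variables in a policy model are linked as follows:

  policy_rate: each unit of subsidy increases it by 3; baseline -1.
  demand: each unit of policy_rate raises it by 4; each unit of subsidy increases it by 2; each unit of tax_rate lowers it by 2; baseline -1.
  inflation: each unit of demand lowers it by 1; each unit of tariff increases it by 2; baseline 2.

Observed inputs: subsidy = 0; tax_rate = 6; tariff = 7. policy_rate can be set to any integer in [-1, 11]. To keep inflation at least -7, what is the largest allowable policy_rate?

policy_rate = 9

Intervening on policy_rate fixes its value directly, overriding its dependence on subsidy.
Substituting into the demand equation gives demand = 4*policy_rate - 13.
This gives inflation = -4*policy_rate + 29.
Require -4*policy_rate + 29 ≥ -7, so policy_rate ≤ 9.
The largest integer in [-1, 11] satisfying this is 9.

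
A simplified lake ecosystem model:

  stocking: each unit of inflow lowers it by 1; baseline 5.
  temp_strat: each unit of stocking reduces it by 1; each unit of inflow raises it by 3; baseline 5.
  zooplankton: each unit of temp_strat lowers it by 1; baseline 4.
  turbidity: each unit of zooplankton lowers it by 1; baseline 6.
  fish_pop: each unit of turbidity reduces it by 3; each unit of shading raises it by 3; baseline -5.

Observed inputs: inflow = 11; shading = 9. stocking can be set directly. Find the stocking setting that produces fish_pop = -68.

Intervening on stocking fixes its value directly, overriding its dependence on inflow.
Substituting into the temp_strat equation gives temp_strat = -stocking + 38.
This gives zooplankton = stocking - 34.
Substituting into the turbidity equation gives turbidity = -stocking + 40.
This gives fish_pop = 3*stocking - 98.
Solve 3*stocking - 98 = -68: stocking = (-68 + 98) / 3 = 10.

stocking = 10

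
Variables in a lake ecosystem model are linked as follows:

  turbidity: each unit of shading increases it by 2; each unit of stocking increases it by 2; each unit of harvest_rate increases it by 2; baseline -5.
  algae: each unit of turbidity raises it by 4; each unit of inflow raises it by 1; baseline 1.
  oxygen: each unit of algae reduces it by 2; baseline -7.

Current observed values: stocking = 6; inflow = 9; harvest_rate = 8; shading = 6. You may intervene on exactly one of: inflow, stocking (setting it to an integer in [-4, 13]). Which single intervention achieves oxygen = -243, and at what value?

set stocking = 2

Intervening on inflow: oxygen = -2*inflow - 289. Reaching -243 requires inflow = -23, outside [-4, 13].
Intervening on stocking: with other inputs at their observed values, oxygen = -16*stocking - 211. Solving for -243 gives stocking = 2, within [-4, 13].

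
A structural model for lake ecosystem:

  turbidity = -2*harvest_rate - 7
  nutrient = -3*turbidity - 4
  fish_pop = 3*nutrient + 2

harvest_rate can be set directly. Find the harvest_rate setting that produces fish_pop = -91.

harvest_rate = -8

Substituting into the nutrient equation gives nutrient = 6*harvest_rate + 17.
fish_pop becomes 18*harvest_rate + 53.
Solve 18*harvest_rate + 53 = -91: harvest_rate = (-91 - 53) / 18 = -8.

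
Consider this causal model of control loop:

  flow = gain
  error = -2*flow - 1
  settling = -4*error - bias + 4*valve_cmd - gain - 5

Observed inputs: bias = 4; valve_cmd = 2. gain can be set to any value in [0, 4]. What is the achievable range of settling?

3 to 31

Substituting into the error equation gives error = -2*gain - 1.
This gives settling = 7*gain + 3.
Linear in gain, so extremes are at the endpoints: gain = 0 gives settling = 3; gain = 4 gives settling = 31.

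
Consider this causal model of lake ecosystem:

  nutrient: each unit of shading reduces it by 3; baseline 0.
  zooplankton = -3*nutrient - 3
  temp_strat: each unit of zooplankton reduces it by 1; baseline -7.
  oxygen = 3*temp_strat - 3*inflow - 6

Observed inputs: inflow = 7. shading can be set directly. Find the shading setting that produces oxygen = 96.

shading = -5

Substituting into the zooplankton equation gives zooplankton = 9*shading - 3.
This gives temp_strat = -9*shading - 4.
Substituting into the oxygen equation gives oxygen = -27*shading - 39.
Solve -27*shading - 39 = 96: shading = (96 + 39) / -27 = -5.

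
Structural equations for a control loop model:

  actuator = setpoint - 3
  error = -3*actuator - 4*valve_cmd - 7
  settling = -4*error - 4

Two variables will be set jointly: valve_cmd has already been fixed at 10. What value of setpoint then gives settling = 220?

setpoint = 6

With valve_cmd held at 10:
Substituting into the error equation gives error = -3*setpoint - 38.
Substituting into the settling equation gives settling = 12*setpoint + 148.
Solve 12*setpoint + 148 = 220: setpoint = (220 - 148) / 12 = 6.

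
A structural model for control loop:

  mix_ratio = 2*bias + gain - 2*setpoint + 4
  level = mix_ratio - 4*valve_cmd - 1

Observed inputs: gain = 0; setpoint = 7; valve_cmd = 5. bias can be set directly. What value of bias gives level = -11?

bias = 10

Substituting into the mix_ratio equation gives mix_ratio = 2*bias - 10.
So level = 2*bias - 31.
Solve 2*bias - 31 = -11: bias = (-11 + 31) / 2 = 10.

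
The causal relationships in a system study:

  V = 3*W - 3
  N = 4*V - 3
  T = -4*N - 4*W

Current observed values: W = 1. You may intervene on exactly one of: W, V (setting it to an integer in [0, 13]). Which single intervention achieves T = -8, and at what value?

Intervening on W: T = -52*W + 60. Reaching -8 requires W = 17/13, not an integer.
Intervening on V: with other inputs at their observed values, T = -16*V + 8. Solving for -8 gives V = 1, within [0, 13].

set V = 1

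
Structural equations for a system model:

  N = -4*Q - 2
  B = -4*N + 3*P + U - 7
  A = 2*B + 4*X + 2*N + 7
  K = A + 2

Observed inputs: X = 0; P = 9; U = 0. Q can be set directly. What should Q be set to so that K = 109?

Q = 2

Substituting into the B equation gives B = 16*Q + 28.
Substituting into the A equation gives A = 24*Q + 59.
Substituting into the K equation gives K = 24*Q + 61.
Solve 24*Q + 61 = 109: Q = (109 - 61) / 24 = 2.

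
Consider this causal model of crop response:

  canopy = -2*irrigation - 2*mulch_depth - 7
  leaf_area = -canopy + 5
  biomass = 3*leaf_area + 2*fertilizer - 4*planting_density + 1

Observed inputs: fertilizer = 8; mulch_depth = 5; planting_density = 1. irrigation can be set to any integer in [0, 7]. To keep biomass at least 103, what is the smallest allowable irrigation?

Substituting into the canopy equation gives canopy = -2*irrigation - 17.
Substituting into the leaf_area equation gives leaf_area = 2*irrigation + 22.
Substituting into the biomass equation gives biomass = 6*irrigation + 79.
Require 6*irrigation + 79 ≥ 103, so irrigation ≥ 4.
The smallest integer in [0, 7] satisfying this is 4.

irrigation = 4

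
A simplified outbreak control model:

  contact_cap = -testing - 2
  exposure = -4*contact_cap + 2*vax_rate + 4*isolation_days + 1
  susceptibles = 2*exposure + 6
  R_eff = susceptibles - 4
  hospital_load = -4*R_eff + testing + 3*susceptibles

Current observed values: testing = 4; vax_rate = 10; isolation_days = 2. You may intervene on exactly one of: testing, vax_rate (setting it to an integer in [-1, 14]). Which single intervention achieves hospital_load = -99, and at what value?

set testing = 5

Intervening on testing: with other inputs at their observed values, hospital_load = -7*testing - 64. Solving for -99 gives testing = 5, within [-1, 14].
Intervening on vax_rate: hospital_load = -4*vax_rate - 52. Reaching -99 requires vax_rate = 47/4, not an integer.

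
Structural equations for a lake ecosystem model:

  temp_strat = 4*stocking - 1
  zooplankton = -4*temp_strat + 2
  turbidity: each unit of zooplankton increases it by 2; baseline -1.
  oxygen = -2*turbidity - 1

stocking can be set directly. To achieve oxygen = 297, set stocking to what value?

Substituting into the zooplankton equation gives zooplankton = -16*stocking + 6.
Substituting into the turbidity equation gives turbidity = -32*stocking + 11.
This gives oxygen = 64*stocking - 23.
Solve 64*stocking - 23 = 297: stocking = (297 + 23) / 64 = 5.

stocking = 5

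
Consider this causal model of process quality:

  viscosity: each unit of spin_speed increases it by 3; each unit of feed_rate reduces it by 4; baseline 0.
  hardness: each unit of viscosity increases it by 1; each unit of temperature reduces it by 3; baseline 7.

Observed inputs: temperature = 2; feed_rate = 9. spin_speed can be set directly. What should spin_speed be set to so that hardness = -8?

spin_speed = 9

Substituting into the viscosity equation gives viscosity = 3*spin_speed - 36.
So hardness = 3*spin_speed - 35.
Solve 3*spin_speed - 35 = -8: spin_speed = (-8 + 35) / 3 = 9.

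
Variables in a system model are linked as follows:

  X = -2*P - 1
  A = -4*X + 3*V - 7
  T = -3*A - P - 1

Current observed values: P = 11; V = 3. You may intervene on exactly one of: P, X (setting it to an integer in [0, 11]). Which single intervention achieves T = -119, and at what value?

set P = 4

Intervening on P: with other inputs at their observed values, T = -25*P - 19. Solving for -119 gives P = 4, within [0, 11].
Intervening on X: T = 12*X - 18. Reaching -119 requires X = -101/12, not an integer.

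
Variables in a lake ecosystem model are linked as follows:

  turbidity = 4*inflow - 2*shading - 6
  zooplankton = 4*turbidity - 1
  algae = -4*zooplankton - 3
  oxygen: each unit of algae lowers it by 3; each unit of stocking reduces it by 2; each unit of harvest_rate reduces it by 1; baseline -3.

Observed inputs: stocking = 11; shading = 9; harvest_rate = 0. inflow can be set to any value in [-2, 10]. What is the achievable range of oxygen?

Substituting into the turbidity equation gives turbidity = 4*inflow - 24.
zooplankton becomes 16*inflow - 97.
algae becomes -64*inflow + 385.
Substituting into the oxygen equation gives oxygen = 192*inflow - 1180.
Linear in inflow, so extremes are at the endpoints: inflow = -2 gives oxygen = -1564; inflow = 10 gives oxygen = 740.

-1564 to 740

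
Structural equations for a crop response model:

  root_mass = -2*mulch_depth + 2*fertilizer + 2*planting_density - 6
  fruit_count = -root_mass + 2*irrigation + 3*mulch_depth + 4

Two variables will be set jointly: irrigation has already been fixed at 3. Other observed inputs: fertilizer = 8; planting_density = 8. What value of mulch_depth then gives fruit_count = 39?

mulch_depth = 11

With irrigation held at 3:
Substituting into the root_mass equation gives root_mass = -2*mulch_depth + 26.
Substituting into the fruit_count equation gives fruit_count = 5*mulch_depth - 16.
Solve 5*mulch_depth - 16 = 39: mulch_depth = (39 + 16) / 5 = 11.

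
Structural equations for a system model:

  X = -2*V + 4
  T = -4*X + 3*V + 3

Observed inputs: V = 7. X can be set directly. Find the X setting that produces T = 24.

X = 0

Intervening on X fixes its value directly, overriding its dependence on V.
Substituting into the T equation gives T = -4*X + 24.
Solve -4*X + 24 = 24: X = (24 - 24) / -4 = 0.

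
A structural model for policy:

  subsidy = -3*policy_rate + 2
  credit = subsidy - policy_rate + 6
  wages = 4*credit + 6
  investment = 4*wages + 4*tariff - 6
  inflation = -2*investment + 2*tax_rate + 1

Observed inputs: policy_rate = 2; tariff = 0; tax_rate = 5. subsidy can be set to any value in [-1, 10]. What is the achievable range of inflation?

Intervening on subsidy fixes its value directly, overriding its dependence on policy_rate.
Substituting into the credit equation gives credit = subsidy + 4.
Substituting into the wages equation gives wages = 4*subsidy + 22.
Substituting into the investment equation gives investment = 16*subsidy + 82.
So inflation = -32*subsidy - 153.
Linear in subsidy, so extremes are at the endpoints: subsidy = -1 gives inflation = -121; subsidy = 10 gives inflation = -473.

-473 to -121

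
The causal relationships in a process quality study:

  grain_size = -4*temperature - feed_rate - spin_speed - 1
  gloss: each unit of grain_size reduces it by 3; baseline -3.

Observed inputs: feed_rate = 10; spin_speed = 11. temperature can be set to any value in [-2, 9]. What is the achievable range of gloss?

Substituting into the grain_size equation gives grain_size = -4*temperature - 22.
This gives gloss = 12*temperature + 63.
Linear in temperature, so extremes are at the endpoints: temperature = -2 gives gloss = 39; temperature = 9 gives gloss = 171.

39 to 171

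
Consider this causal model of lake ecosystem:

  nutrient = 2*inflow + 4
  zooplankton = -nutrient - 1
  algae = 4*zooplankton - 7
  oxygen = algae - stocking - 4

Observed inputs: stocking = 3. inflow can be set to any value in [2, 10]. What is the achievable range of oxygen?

Substituting into the zooplankton equation gives zooplankton = -2*inflow - 5.
This gives algae = -8*inflow - 27.
Substituting into the oxygen equation gives oxygen = -8*inflow - 34.
Linear in inflow, so extremes are at the endpoints: inflow = 2 gives oxygen = -50; inflow = 10 gives oxygen = -114.

-114 to -50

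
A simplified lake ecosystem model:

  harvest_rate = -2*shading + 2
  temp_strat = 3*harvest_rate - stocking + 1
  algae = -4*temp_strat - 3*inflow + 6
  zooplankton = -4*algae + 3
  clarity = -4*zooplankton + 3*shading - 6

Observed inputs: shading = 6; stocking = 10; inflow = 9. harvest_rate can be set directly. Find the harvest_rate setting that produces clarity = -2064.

Intervening on harvest_rate fixes its value directly, overriding its dependence on shading.
Substituting into the temp_strat equation gives temp_strat = 3*harvest_rate - 9.
Substituting into the algae equation gives algae = -12*harvest_rate + 15.
Substituting into the zooplankton equation gives zooplankton = 48*harvest_rate - 57.
Substituting into the clarity equation gives clarity = -192*harvest_rate + 240.
Solve -192*harvest_rate + 240 = -2064: harvest_rate = (-2064 - 240) / -192 = 12.

harvest_rate = 12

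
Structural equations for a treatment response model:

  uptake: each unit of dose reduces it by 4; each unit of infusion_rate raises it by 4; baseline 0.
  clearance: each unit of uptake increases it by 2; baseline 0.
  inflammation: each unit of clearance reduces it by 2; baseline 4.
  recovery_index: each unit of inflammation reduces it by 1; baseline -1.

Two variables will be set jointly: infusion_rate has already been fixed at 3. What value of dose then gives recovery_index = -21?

dose = 4

With infusion_rate held at 3:
Substituting into the uptake equation gives uptake = -4*dose + 12.
Substituting into the clearance equation gives clearance = -8*dose + 24.
This gives inflammation = 16*dose - 44.
This gives recovery_index = -16*dose + 43.
Solve -16*dose + 43 = -21: dose = (-21 - 43) / -16 = 4.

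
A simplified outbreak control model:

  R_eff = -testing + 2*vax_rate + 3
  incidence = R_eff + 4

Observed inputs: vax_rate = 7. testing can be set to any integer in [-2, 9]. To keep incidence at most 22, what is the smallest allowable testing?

testing = -1

Substituting into the R_eff equation gives R_eff = -testing + 17.
Substituting into the incidence equation gives incidence = -testing + 21.
Require -testing + 21 ≤ 22, so testing ≥ -1.
The smallest integer in [-2, 9] satisfying this is -1.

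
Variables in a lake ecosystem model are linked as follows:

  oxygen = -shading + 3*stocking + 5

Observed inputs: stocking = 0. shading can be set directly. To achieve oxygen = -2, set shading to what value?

shading = 7

Substituting into the oxygen equation gives oxygen = -shading + 5.
Solve -shading + 5 = -2: shading = (-2 - 5) / -1 = 7.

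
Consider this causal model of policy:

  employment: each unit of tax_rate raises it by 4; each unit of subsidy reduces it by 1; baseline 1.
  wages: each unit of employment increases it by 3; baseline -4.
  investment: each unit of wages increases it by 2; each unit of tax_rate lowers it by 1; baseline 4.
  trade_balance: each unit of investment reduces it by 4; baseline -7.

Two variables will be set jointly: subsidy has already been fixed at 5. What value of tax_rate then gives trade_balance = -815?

tax_rate = 10

With subsidy held at 5:
Substituting into the employment equation gives employment = 4*tax_rate - 4.
So wages = 12*tax_rate - 16.
This gives investment = 23*tax_rate - 28.
So trade_balance = -92*tax_rate + 105.
Solve -92*tax_rate + 105 = -815: tax_rate = (-815 - 105) / -92 = 10.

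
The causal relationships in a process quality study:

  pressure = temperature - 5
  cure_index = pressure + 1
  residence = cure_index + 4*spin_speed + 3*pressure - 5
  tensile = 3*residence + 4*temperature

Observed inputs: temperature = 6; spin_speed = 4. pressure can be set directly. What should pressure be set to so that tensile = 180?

pressure = 10

Intervening on pressure fixes its value directly, overriding its dependence on temperature.
Substituting into the residence equation gives residence = 4*pressure + 12.
Substituting into the tensile equation gives tensile = 12*pressure + 60.
Solve 12*pressure + 60 = 180: pressure = (180 - 60) / 12 = 10.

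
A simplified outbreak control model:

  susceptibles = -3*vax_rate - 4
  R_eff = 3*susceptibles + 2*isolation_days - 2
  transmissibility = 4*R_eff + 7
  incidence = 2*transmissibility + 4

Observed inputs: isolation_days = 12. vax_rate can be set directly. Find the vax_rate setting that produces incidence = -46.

vax_rate = 2

Substituting into the R_eff equation gives R_eff = -9*vax_rate + 10.
Substituting into the transmissibility equation gives transmissibility = -36*vax_rate + 47.
Substituting into the incidence equation gives incidence = -72*vax_rate + 98.
Solve -72*vax_rate + 98 = -46: vax_rate = (-46 - 98) / -72 = 2.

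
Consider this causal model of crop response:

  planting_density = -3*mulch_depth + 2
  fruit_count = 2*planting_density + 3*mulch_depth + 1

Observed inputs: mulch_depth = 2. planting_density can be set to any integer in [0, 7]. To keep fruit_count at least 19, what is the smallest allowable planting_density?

planting_density = 6

Intervening on planting_density fixes its value directly, overriding its dependence on mulch_depth.
Substituting into the fruit_count equation gives fruit_count = 2*planting_density + 7.
Require 2*planting_density + 7 ≥ 19, so planting_density ≥ 6.
The smallest integer in [0, 7] satisfying this is 6.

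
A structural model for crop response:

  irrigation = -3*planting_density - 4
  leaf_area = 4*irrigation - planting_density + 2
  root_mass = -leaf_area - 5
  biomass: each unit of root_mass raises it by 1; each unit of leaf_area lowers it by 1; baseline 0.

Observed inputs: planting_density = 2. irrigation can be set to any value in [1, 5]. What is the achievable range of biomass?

-45 to -13

Intervening on irrigation fixes its value directly, overriding its dependence on planting_density.
Substituting into the leaf_area equation gives leaf_area = 4*irrigation.
So root_mass = -4*irrigation - 5.
Substituting into the biomass equation gives biomass = -8*irrigation - 5.
Linear in irrigation, so extremes are at the endpoints: irrigation = 1 gives biomass = -13; irrigation = 5 gives biomass = -45.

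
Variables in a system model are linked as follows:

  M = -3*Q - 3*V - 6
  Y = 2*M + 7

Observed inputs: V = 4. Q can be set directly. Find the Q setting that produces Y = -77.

Substituting into the M equation gives M = -3*Q - 18.
So Y = -6*Q - 29.
Solve -6*Q - 29 = -77: Q = (-77 + 29) / -6 = 8.

Q = 8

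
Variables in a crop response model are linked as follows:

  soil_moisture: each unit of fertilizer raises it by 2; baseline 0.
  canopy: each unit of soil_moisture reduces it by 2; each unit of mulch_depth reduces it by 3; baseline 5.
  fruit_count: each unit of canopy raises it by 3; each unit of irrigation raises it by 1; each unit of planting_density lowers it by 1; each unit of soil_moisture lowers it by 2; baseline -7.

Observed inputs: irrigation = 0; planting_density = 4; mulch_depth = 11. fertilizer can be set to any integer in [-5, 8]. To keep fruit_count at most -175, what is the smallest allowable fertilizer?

Substituting into the canopy equation gives canopy = -4*fertilizer - 28.
Substituting into the fruit_count equation gives fruit_count = -16*fertilizer - 95.
Require -16*fertilizer - 95 ≤ -175, so fertilizer ≥ 5.
The smallest integer in [-5, 8] satisfying this is 5.

fertilizer = 5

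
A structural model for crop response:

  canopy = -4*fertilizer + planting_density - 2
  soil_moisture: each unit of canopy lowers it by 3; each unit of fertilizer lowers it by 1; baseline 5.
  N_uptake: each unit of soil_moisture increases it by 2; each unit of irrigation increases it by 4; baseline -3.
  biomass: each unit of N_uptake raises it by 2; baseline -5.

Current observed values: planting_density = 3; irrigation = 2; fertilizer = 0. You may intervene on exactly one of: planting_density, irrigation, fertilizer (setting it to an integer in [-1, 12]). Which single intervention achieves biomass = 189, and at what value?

set fertilizer = 4

Intervening on planting_density: biomass = -12*planting_density + 49. Reaching 189 requires planting_density = -35/3, not an integer.
Intervening on irrigation: biomass = 8*irrigation - 3. Reaching 189 requires irrigation = 24, outside [-1, 12].
Intervening on fertilizer: with other inputs at their observed values, biomass = 44*fertilizer + 13. Solving for 189 gives fertilizer = 4, within [-1, 12].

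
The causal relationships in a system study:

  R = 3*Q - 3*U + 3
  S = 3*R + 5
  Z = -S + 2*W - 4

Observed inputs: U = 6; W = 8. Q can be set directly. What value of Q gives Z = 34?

Substituting into the R equation gives R = 3*Q - 15.
So S = 9*Q - 40.
This gives Z = -9*Q + 52.
Solve -9*Q + 52 = 34: Q = (34 - 52) / -9 = 2.

Q = 2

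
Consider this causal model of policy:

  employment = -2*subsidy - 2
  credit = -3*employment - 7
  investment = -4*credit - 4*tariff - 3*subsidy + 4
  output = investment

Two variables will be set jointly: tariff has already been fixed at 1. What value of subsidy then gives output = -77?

With tariff held at 1:
Substituting into the credit equation gives credit = 6*subsidy - 1.
Substituting into the investment equation gives investment = -27*subsidy + 4.
Substituting into the output equation gives output = -27*subsidy + 4.
Solve -27*subsidy + 4 = -77: subsidy = (-77 - 4) / -27 = 3.

subsidy = 3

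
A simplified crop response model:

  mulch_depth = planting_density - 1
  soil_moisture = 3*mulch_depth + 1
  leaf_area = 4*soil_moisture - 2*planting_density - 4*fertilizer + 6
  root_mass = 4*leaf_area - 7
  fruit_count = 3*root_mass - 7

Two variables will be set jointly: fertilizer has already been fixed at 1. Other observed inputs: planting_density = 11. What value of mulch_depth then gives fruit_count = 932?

mulch_depth = 8

With fertilizer held at 1:
Intervening on mulch_depth fixes its value directly, overriding its dependence on planting_density.
Substituting into the leaf_area equation gives leaf_area = 12*mulch_depth - 16.
So root_mass = 48*mulch_depth - 71.
Substituting into the fruit_count equation gives fruit_count = 144*mulch_depth - 220.
Solve 144*mulch_depth - 220 = 932: mulch_depth = (932 + 220) / 144 = 8.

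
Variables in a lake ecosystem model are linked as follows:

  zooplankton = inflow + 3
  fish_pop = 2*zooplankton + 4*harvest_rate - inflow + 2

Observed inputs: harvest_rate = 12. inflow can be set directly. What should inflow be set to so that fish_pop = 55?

Substituting into the fish_pop equation gives fish_pop = inflow + 56.
Solve inflow + 56 = 55: inflow = (55 - 56) / 1 = -1.

inflow = -1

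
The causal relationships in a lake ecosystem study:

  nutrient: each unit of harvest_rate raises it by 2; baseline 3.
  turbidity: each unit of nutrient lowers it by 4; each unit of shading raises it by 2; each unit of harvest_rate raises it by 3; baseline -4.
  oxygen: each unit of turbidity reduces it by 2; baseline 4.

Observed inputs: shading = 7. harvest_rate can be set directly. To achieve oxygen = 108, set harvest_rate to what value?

harvest_rate = 10

Substituting into the turbidity equation gives turbidity = -5*harvest_rate - 2.
Substituting into the oxygen equation gives oxygen = 10*harvest_rate + 8.
Solve 10*harvest_rate + 8 = 108: harvest_rate = (108 - 8) / 10 = 10.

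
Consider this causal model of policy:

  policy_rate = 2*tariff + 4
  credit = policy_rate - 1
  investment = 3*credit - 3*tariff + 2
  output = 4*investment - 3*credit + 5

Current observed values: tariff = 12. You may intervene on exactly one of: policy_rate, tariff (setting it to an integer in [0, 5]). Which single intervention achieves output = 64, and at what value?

Intervening on policy_rate: output = 9*policy_rate - 140. Reaching 64 requires policy_rate = 68/3, not an integer.
Intervening on tariff: with other inputs at their observed values, output = 6*tariff + 40. Solving for 64 gives tariff = 4, within [0, 5].

set tariff = 4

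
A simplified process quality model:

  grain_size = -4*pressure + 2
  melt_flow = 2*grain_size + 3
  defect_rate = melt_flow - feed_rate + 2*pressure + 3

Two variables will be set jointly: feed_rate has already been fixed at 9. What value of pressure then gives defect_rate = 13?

pressure = -2

With feed_rate held at 9:
Substituting into the melt_flow equation gives melt_flow = -8*pressure + 7.
Substituting into the defect_rate equation gives defect_rate = -6*pressure + 1.
Solve -6*pressure + 1 = 13: pressure = (13 - 1) / -6 = -2.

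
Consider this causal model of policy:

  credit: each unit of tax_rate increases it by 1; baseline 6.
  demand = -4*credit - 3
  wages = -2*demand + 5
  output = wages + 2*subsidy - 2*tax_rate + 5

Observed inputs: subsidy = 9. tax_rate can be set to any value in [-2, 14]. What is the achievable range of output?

Substituting into the demand equation gives demand = -4*tax_rate - 27.
Substituting into the wages equation gives wages = 8*tax_rate + 59.
This gives output = 6*tax_rate + 82.
Linear in tax_rate, so extremes are at the endpoints: tax_rate = -2 gives output = 70; tax_rate = 14 gives output = 166.

70 to 166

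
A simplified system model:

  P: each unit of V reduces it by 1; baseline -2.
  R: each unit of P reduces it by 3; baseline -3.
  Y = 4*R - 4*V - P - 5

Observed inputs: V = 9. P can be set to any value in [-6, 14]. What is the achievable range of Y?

Intervening on P fixes its value directly, overriding its dependence on V.
Substituting into the Y equation gives Y = -13*P - 53.
Linear in P, so extremes are at the endpoints: P = -6 gives Y = 25; P = 14 gives Y = -235.

-235 to 25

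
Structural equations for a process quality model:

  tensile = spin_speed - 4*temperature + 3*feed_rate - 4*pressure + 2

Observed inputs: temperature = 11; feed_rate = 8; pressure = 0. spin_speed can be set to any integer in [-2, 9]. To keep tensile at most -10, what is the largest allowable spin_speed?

spin_speed = 8

Substituting into the tensile equation gives tensile = spin_speed - 18.
Require spin_speed - 18 ≤ -10, so spin_speed ≤ 8.
The largest integer in [-2, 9] satisfying this is 8.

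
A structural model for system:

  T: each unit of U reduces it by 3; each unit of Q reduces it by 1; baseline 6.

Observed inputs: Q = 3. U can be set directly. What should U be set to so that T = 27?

Substituting into the T equation gives T = -3*U + 3.
Solve -3*U + 3 = 27: U = (27 - 3) / -3 = -8.

U = -8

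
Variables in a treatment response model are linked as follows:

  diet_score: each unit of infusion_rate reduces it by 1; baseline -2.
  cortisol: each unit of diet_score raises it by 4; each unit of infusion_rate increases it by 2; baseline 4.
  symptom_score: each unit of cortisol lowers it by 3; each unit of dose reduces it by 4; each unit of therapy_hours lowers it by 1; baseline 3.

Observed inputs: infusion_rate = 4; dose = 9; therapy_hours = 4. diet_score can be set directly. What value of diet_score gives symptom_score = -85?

diet_score = 1

Intervening on diet_score fixes its value directly, overriding its dependence on infusion_rate.
Substituting into the cortisol equation gives cortisol = 4*diet_score + 12.
Substituting into the symptom_score equation gives symptom_score = -12*diet_score - 73.
Solve -12*diet_score - 73 = -85: diet_score = (-85 + 73) / -12 = 1.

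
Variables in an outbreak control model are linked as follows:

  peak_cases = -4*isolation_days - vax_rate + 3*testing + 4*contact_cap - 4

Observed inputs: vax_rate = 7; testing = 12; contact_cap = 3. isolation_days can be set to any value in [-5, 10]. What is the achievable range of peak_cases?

Substituting into the peak_cases equation gives peak_cases = -4*isolation_days + 37.
Linear in isolation_days, so extremes are at the endpoints: isolation_days = -5 gives peak_cases = 57; isolation_days = 10 gives peak_cases = -3.

-3 to 57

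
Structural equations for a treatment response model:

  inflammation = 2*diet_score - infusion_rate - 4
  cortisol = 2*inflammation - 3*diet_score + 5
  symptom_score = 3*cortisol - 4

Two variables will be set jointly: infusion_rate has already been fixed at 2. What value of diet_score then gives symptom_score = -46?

diet_score = -7

With infusion_rate held at 2:
Substituting into the inflammation equation gives inflammation = 2*diet_score - 6.
Substituting into the cortisol equation gives cortisol = diet_score - 7.
So symptom_score = 3*diet_score - 25.
Solve 3*diet_score - 25 = -46: diet_score = (-46 + 25) / 3 = -7.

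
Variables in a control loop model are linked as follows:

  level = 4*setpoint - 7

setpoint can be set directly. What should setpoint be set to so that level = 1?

setpoint = 2

Solve 4*setpoint - 7 = 1: setpoint = (1 + 7) / 4 = 2.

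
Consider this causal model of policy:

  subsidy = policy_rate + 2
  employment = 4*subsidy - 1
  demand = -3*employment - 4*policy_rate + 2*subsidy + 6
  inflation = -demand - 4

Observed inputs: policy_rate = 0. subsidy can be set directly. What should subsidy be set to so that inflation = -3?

subsidy = 1

Intervening on subsidy fixes its value directly, overriding its dependence on policy_rate.
Substituting into the demand equation gives demand = -10*subsidy + 9.
Substituting into the inflation equation gives inflation = 10*subsidy - 13.
Solve 10*subsidy - 13 = -3: subsidy = (-3 + 13) / 10 = 1.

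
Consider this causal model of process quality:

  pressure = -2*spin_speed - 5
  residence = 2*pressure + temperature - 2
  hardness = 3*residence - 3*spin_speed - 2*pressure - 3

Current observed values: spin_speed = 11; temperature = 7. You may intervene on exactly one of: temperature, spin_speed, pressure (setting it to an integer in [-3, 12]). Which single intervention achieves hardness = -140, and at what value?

Intervening on temperature: hardness = 3*temperature - 150. Reaching -140 requires temperature = 10/3, not an integer.
Intervening on spin_speed: with other inputs at their observed values, hardness = -11*spin_speed - 8. Solving for -140 gives spin_speed = 12, within [-3, 12].
Intervening on pressure: hardness = 4*pressure - 21. Reaching -140 requires pressure = -119/4, not an integer.

set spin_speed = 12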